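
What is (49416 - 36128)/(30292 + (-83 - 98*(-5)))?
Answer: 13288/30699 ≈ 0.43285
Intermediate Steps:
(49416 - 36128)/(30292 + (-83 - 98*(-5))) = 13288/(30292 + (-83 + 490)) = 13288/(30292 + 407) = 13288/30699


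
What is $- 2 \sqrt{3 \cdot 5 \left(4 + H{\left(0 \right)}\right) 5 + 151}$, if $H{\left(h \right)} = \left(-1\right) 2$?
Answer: $- 2 \sqrt{301} \approx -34.699$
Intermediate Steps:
$H{\left(h \right)} = -2$
$- 2 \sqrt{3 \cdot 5 \left(4 + H{\left(0 \right)}\right) 5 + 151} = - 2 \sqrt{3 \cdot 5 \left(4 - 2\right) 5 + 151} = - 2 \sqrt{15 \cdot 2 \cdot 5 + 151} = - 2 \sqrt{15 \cdot 10 + 151} = - 2 \sqrt{150 + 151} = - 2 \sqrt{301}$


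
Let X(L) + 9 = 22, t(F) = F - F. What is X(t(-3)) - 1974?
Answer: -1961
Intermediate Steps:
t(F) = 0
X(L) = 13 (X(L) = -9 + 22 = 13)
X(t(-3)) - 1974 = 13 - 1974 = -1961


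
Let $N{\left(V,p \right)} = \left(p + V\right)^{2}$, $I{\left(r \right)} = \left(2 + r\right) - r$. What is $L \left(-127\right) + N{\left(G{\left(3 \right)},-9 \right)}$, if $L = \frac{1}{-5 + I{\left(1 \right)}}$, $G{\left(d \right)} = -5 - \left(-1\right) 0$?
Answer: $\frac{715}{3} \approx 238.33$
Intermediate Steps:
$G{\left(d \right)} = -5$ ($G{\left(d \right)} = -5 - 0 = -5 + 0 = -5$)
$I{\left(r \right)} = 2$
$N{\left(V,p \right)} = \left(V + p\right)^{2}$
$L = - \frac{1}{3}$ ($L = \frac{1}{-5 + 2} = \frac{1}{-3} = - \frac{1}{3} \approx -0.33333$)
$L \left(-127\right) + N{\left(G{\left(3 \right)},-9 \right)} = \left(- \frac{1}{3}\right) \left(-127\right) + \left(-5 - 9\right)^{2} = \frac{127}{3} + \left(-14\right)^{2} = \frac{127}{3} + 196 = \frac{715}{3}$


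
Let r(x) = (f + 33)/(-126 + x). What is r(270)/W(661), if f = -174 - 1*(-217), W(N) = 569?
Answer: 19/20484 ≈ 0.00092755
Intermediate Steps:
f = 43 (f = -174 + 217 = 43)
r(x) = 76/(-126 + x) (r(x) = (43 + 33)/(-126 + x) = 76/(-126 + x))
r(270)/W(661) = (76/(-126 + 270))/569 = (76/144)*(1/569) = (76*(1/144))*(1/569) = (19/36)*(1/569) = 19/20484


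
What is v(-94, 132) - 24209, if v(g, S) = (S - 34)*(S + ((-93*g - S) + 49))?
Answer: 837309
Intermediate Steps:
v(g, S) = (-34 + S)*(49 - 93*g) (v(g, S) = (-34 + S)*(S + ((-S - 93*g) + 49)) = (-34 + S)*(S + (49 - S - 93*g)) = (-34 + S)*(49 - 93*g))
v(-94, 132) - 24209 = (-1666 + 49*132 + 3162*(-94) - 93*132*(-94)) - 24209 = (-1666 + 6468 - 297228 + 1153944) - 24209 = 861518 - 24209 = 837309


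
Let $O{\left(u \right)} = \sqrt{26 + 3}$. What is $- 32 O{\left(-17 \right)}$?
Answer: $- 32 \sqrt{29} \approx -172.33$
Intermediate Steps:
$O{\left(u \right)} = \sqrt{29}$
$- 32 O{\left(-17 \right)} = - 32 \sqrt{29}$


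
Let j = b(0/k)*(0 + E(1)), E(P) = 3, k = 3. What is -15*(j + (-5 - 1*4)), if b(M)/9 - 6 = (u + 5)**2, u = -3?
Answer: -3915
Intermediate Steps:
b(M) = 90 (b(M) = 54 + 9*(-3 + 5)**2 = 54 + 9*2**2 = 54 + 9*4 = 54 + 36 = 90)
j = 270 (j = 90*(0 + 3) = 90*3 = 270)
-15*(j + (-5 - 1*4)) = -15*(270 + (-5 - 1*4)) = -15*(270 + (-5 - 4)) = -15*(270 - 9) = -15*261 = -3915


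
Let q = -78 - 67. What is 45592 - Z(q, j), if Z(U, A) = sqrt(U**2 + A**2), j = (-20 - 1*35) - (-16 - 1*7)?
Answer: 45592 - sqrt(22049) ≈ 45444.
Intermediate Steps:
j = -32 (j = (-20 - 35) - (-16 - 7) = -55 - 1*(-23) = -55 + 23 = -32)
q = -145
Z(U, A) = sqrt(A**2 + U**2)
45592 - Z(q, j) = 45592 - sqrt((-32)**2 + (-145)**2) = 45592 - sqrt(1024 + 21025) = 45592 - sqrt(22049)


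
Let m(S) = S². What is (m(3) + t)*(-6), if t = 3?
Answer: -72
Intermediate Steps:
(m(3) + t)*(-6) = (3² + 3)*(-6) = (9 + 3)*(-6) = 12*(-6) = -72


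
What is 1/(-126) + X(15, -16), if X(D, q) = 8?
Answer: 1007/126 ≈ 7.9921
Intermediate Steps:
1/(-126) + X(15, -16) = 1/(-126) + 8 = -1/126 + 8 = 1007/126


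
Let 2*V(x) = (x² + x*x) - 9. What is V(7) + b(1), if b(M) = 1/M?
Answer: 91/2 ≈ 45.500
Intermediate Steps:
V(x) = -9/2 + x² (V(x) = ((x² + x*x) - 9)/2 = ((x² + x²) - 9)/2 = (2*x² - 9)/2 = (-9 + 2*x²)/2 = -9/2 + x²)
V(7) + b(1) = (-9/2 + 7²) + 1/1 = (-9/2 + 49) + 1 = 89/2 + 1 = 91/2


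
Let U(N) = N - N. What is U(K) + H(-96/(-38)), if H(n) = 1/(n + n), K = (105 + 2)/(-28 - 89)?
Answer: 19/96 ≈ 0.19792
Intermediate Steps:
K = -107/117 (K = 107/(-117) = 107*(-1/117) = -107/117 ≈ -0.91453)
H(n) = 1/(2*n)
U(N) = 0
U(K) + H(-96/(-38)) = 0 + 1/(2*((-96/(-38)))) = 0 + 1/(2*((-96*(-1/38)))) = 0 + 1/(2*(48/19)) = 0 + (½)*(19/48) = 0 + 19/96 = 19/96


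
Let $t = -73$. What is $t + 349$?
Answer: $276$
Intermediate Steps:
$t + 349 = -73 + 349 = 276$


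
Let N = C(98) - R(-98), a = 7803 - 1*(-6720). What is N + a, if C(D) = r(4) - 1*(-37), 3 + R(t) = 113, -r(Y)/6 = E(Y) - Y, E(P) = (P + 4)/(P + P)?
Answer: 14468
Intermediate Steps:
E(P) = (4 + P)/(2*P) (E(P) = (4 + P)/((2*P)) = (4 + P)*(1/(2*P)) = (4 + P)/(2*P))
r(Y) = 6*Y - 3*(4 + Y)/Y (r(Y) = -6*((4 + Y)/(2*Y) - Y) = -6*(-Y + (4 + Y)/(2*Y)) = 6*Y - 3*(4 + Y)/Y)
R(t) = 110 (R(t) = -3 + 113 = 110)
a = 14523 (a = 7803 + 6720 = 14523)
C(D) = 55 (C(D) = (-3 - 12/4 + 6*4) - 1*(-37) = (-3 - 12*¼ + 24) + 37 = (-3 - 3 + 24) + 37 = 18 + 37 = 55)
N = -55 (N = 55 - 1*110 = 55 - 110 = -55)
N + a = -55 + 14523 = 14468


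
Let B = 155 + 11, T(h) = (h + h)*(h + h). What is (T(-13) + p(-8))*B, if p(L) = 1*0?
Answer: 112216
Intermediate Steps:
p(L) = 0
T(h) = 4*h² (T(h) = (2*h)*(2*h) = 4*h²)
B = 166
(T(-13) + p(-8))*B = (4*(-13)² + 0)*166 = (4*169 + 0)*166 = (676 + 0)*166 = 676*166 = 112216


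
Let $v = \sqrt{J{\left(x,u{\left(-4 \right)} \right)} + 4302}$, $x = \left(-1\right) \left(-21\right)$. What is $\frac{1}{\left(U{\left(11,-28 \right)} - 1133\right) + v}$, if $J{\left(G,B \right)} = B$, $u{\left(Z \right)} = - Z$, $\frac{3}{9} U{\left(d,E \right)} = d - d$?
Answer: $- \frac{1133}{1279383} - \frac{\sqrt{4306}}{1279383} \approx -0.00093687$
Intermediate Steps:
$x = 21$
$U{\left(d,E \right)} = 0$ ($U{\left(d,E \right)} = 3 \left(d - d\right) = 3 \cdot 0 = 0$)
$v = \sqrt{4306}$ ($v = \sqrt{\left(-1\right) \left(-4\right) + 4302} = \sqrt{4 + 4302} = \sqrt{4306} \approx 65.62$)
$\frac{1}{\left(U{\left(11,-28 \right)} - 1133\right) + v} = \frac{1}{\left(0 - 1133\right) + \sqrt{4306}} = \frac{1}{-1133 + \sqrt{4306}}$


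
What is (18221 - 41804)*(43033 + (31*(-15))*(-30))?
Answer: -1343830089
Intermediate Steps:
(18221 - 41804)*(43033 + (31*(-15))*(-30)) = -23583*(43033 - 465*(-30)) = -23583*(43033 + 13950) = -23583*56983 = -1343830089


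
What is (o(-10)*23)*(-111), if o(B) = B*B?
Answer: -255300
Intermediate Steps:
o(B) = B²
(o(-10)*23)*(-111) = ((-10)²*23)*(-111) = (100*23)*(-111) = 2300*(-111) = -255300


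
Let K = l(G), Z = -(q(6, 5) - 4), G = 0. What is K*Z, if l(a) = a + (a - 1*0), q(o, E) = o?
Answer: 0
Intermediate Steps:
Z = -2 (Z = -(6 - 4) = -1*2 = -2)
l(a) = 2*a (l(a) = a + (a + 0) = a + a = 2*a)
K = 0 (K = 2*0 = 0)
K*Z = 0*(-2) = 0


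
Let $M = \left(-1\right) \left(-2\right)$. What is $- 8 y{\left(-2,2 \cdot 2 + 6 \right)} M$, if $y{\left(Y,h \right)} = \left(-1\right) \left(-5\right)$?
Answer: $-80$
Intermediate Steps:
$y{\left(Y,h \right)} = 5$
$M = 2$
$- 8 y{\left(-2,2 \cdot 2 + 6 \right)} M = \left(-8\right) 5 \cdot 2 = \left(-40\right) 2 = -80$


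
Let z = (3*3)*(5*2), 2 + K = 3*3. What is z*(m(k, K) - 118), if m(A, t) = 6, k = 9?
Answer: -10080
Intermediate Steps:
K = 7 (K = -2 + 3*3 = -2 + 9 = 7)
z = 90 (z = 9*10 = 90)
z*(m(k, K) - 118) = 90*(6 - 118) = 90*(-112) = -10080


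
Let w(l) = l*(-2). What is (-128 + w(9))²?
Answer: 21316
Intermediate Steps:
w(l) = -2*l
(-128 + w(9))² = (-128 - 2*9)² = (-128 - 18)² = (-146)² = 21316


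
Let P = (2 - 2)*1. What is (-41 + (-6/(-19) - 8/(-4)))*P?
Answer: 0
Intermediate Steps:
P = 0 (P = 0*1 = 0)
(-41 + (-6/(-19) - 8/(-4)))*P = (-41 + (-6/(-19) - 8/(-4)))*0 = (-41 + (-6*(-1/19) - 8*(-¼)))*0 = (-41 + (6/19 + 2))*0 = (-41 + 44/19)*0 = -735/19*0 = 0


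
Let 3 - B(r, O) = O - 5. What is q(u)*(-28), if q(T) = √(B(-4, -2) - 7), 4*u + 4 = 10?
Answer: -28*√3 ≈ -48.497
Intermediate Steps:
u = 3/2 (u = -1 + (¼)*10 = -1 + 5/2 = 3/2 ≈ 1.5000)
B(r, O) = 8 - O (B(r, O) = 3 - (O - 5) = 3 - (-5 + O) = 3 + (5 - O) = 8 - O)
q(T) = √3 (q(T) = √((8 - 1*(-2)) - 7) = √((8 + 2) - 7) = √(10 - 7) = √3)
q(u)*(-28) = √3*(-28) = -28*√3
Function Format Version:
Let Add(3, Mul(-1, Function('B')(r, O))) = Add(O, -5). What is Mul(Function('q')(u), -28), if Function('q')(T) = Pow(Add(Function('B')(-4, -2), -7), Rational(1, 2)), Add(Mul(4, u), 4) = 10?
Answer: Mul(-28, Pow(3, Rational(1, 2))) ≈ -48.497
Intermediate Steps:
u = Rational(3, 2) (u = Add(-1, Mul(Rational(1, 4), 10)) = Add(-1, Rational(5, 2)) = Rational(3, 2) ≈ 1.5000)
Function('B')(r, O) = Add(8, Mul(-1, O)) (Function('B')(r, O) = Add(3, Mul(-1, Add(O, -5))) = Add(3, Mul(-1, Add(-5, O))) = Add(3, Add(5, Mul(-1, O))) = Add(8, Mul(-1, O)))
Function('q')(T) = Pow(3, Rational(1, 2)) (Function('q')(T) = Pow(Add(Add(8, Mul(-1, -2)), -7), Rational(1, 2)) = Pow(Add(Add(8, 2), -7), Rational(1, 2)) = Pow(Add(10, -7), Rational(1, 2)) = Pow(3, Rational(1, 2)))
Mul(Function('q')(u), -28) = Mul(Pow(3, Rational(1, 2)), -28) = Mul(-28, Pow(3, Rational(1, 2)))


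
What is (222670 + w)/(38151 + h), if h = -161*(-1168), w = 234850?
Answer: 457520/226199 ≈ 2.0226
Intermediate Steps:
h = 188048
(222670 + w)/(38151 + h) = (222670 + 234850)/(38151 + 188048) = 457520/226199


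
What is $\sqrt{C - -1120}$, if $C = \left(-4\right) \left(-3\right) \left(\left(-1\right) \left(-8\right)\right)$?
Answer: $8 \sqrt{19} \approx 34.871$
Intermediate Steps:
$C = 96$ ($C = 12 \cdot 8 = 96$)
$\sqrt{C - -1120} = \sqrt{96 - -1120} = \sqrt{96 + 1120} = \sqrt{1216} = 8 \sqrt{19}$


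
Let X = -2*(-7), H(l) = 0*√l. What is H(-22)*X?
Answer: 0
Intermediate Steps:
H(l) = 0
X = 14
H(-22)*X = 0*14 = 0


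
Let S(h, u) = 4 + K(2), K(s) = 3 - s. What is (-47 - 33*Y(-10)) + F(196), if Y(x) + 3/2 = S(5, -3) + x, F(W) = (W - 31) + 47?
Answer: 759/2 ≈ 379.50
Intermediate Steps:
F(W) = 16 + W (F(W) = (-31 + W) + 47 = 16 + W)
S(h, u) = 5 (S(h, u) = 4 + (3 - 1*2) = 4 + (3 - 2) = 4 + 1 = 5)
Y(x) = 7/2 + x (Y(x) = -3/2 + (5 + x) = 7/2 + x)
(-47 - 33*Y(-10)) + F(196) = (-47 - 33*(7/2 - 10)) + (16 + 196) = (-47 - 33*(-13/2)) + 212 = (-47 + 429/2) + 212 = 335/2 + 212 = 759/2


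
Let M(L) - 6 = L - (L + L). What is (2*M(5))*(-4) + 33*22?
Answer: 718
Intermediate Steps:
M(L) = 6 - L (M(L) = 6 + (L - (L + L)) = 6 + (L - 2*L) = 6 - L)
(2*M(5))*(-4) + 33*22 = (2*(6 - 1*5))*(-4) + 33*22 = (2*(6 - 5))*(-4) + 726 = (2*1)*(-4) + 726 = 2*(-4) + 726 = -8 + 726 = 718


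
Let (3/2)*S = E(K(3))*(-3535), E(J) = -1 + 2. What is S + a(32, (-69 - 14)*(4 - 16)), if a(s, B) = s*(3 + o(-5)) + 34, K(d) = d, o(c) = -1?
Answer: -6776/3 ≈ -2258.7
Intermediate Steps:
a(s, B) = 34 + 2*s (a(s, B) = s*(3 - 1) + 34 = s*2 + 34 = 2*s + 34 = 34 + 2*s)
E(J) = 1
S = -7070/3 (S = 2*(1*(-3535))/3 = (2/3)*(-3535) = -7070/3 ≈ -2356.7)
S + a(32, (-69 - 14)*(4 - 16)) = -7070/3 + (34 + 2*32) = -7070/3 + (34 + 64) = -7070/3 + 98 = -6776/3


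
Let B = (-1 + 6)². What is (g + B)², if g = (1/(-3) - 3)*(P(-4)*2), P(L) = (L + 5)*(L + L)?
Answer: 55225/9 ≈ 6136.1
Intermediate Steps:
P(L) = 2*L*(5 + L) (P(L) = (5 + L)*(2*L) = 2*L*(5 + L))
g = 160/3 (g = (1/(-3) - 3)*((2*(-4)*(5 - 4))*2) = (-⅓ - 3)*((2*(-4)*1)*2) = -(-80)*2/3 = -10/3*(-16) = 160/3 ≈ 53.333)
B = 25 (B = 5² = 25)
(g + B)² = (160/3 + 25)² = (235/3)² = 55225/9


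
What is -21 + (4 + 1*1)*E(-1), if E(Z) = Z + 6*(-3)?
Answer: -116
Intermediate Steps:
E(Z) = -18 + Z (E(Z) = Z - 18 = -18 + Z)
-21 + (4 + 1*1)*E(-1) = -21 + (4 + 1*1)*(-18 - 1) = -21 + (4 + 1)*(-19) = -21 + 5*(-19) = -21 - 95 = -116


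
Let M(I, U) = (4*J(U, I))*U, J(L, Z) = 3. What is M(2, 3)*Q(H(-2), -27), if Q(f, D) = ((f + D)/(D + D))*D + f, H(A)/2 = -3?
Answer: -810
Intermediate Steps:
H(A) = -6 (H(A) = 2*(-3) = -6)
M(I, U) = 12*U (M(I, U) = (4*3)*U = 12*U)
Q(f, D) = D/2 + 3*f/2 (Q(f, D) = ((D + f)/((2*D)))*D + f = ((D + f)*(1/(2*D)))*D + f = ((D + f)/(2*D))*D + f = (D/2 + f/2) + f = D/2 + 3*f/2)
M(2, 3)*Q(H(-2), -27) = (12*3)*((½)*(-27) + (3/2)*(-6)) = 36*(-27/2 - 9) = 36*(-45/2) = -810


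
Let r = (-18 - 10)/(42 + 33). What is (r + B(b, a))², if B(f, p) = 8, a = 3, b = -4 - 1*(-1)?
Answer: 327184/5625 ≈ 58.166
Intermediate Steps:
b = -3 (b = -4 + 1 = -3)
r = -28/75 ≈ -0.37333
(r + B(b, a))² = (-28/75 + 8)² = (572/75)² = 327184/5625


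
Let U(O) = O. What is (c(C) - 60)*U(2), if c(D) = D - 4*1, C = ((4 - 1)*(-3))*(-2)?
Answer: -92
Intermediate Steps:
C = 18 (C = (3*(-3))*(-2) = -9*(-2) = 18)
c(D) = -4 + D (c(D) = D - 4 = -4 + D)
(c(C) - 60)*U(2) = ((-4 + 18) - 60)*2 = (14 - 60)*2 = -46*2 = -92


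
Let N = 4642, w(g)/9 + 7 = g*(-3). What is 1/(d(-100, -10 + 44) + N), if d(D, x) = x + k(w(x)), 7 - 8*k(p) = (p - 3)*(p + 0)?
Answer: -8/927889 ≈ -8.6217e-6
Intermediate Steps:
w(g) = -63 - 27*g (w(g) = -63 + 9*(g*(-3)) = -63 + 9*(-3*g) = -63 - 27*g)
k(p) = 7/8 - p*(-3 + p)/8 (k(p) = 7/8 - (p - 3)*(p + 0)/8 = 7/8 - (-3 + p)*p/8 = 7/8 - p*(-3 + p)/8)
d(D, x) = -91/4 - 73*x/8 - (-63 - 27*x)²/8 (d(D, x) = x + (7/8 - (-63 - 27*x)²/8 + 3*(-63 - 27*x)/8) = x + (7/8 - (-63 - 27*x)²/8 + (-189/8 - 81*x/8)) = x + (-91/4 - 81*x/8 - (-63 - 27*x)²/8) = -91/4 - 73*x/8 - (-63 - 27*x)²/8)
1/(d(-100, -10 + 44) + N) = 1/((-4151/8 - 3475*(-10 + 44)/8 - 729*(-10 + 44)²/8) + 4642) = 1/((-4151/8 - 3475/8*34 - 729/8*34²) + 4642) = 1/((-4151/8 - 59075/4 - 729/8*1156) + 4642) = 1/((-4151/8 - 59075/4 - 210681/2) + 4642) = 1/(-965025/8 + 4642) = 1/(-927889/8) = -8/927889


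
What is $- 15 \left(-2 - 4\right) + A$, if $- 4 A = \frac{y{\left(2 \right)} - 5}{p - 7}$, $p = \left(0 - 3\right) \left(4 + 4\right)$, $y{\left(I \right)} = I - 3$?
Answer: $\frac{5577}{62} \approx 89.952$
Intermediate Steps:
$y{\left(I \right)} = -3 + I$
$p = -24$ ($p = \left(-3\right) 8 = -24$)
$A = - \frac{3}{62}$ ($A = - \frac{\left(\left(-3 + 2\right) - 5\right) \frac{1}{-24 - 7}}{4} = - \frac{\left(-1 - 5\right) \frac{1}{-31}}{4} = - \frac{\left(-6\right) \left(- \frac{1}{31}\right)}{4} = \left(- \frac{1}{4}\right) \frac{6}{31} = - \frac{3}{62} \approx -0.048387$)
$- 15 \left(-2 - 4\right) + A = - 15 \left(-2 - 4\right) - \frac{3}{62} = \left(-15\right) \left(-6\right) - \frac{3}{62} = 90 - \frac{3}{62} = \frac{5577}{62}$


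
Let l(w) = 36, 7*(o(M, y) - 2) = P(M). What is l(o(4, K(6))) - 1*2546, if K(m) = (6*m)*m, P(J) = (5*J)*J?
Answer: -2510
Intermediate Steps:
P(J) = 5*J²
K(m) = 6*m²
o(M, y) = 2 + 5*M²/7 (o(M, y) = 2 + (5*M²)/7 = 2 + 5*M²/7)
l(o(4, K(6))) - 1*2546 = 36 - 1*2546 = 36 - 2546 = -2510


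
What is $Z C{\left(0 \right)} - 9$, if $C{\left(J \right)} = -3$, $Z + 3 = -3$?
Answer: $9$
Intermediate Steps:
$Z = -6$ ($Z = -3 - 3 = -6$)
$Z C{\left(0 \right)} - 9 = \left(-6\right) \left(-3\right) - 9 = 18 - 9 = 9$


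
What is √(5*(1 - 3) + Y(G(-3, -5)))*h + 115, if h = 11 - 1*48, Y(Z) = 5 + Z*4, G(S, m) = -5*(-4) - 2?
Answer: 115 - 37*√67 ≈ -187.86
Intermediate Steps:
G(S, m) = 18 (G(S, m) = 20 - 2 = 18)
Y(Z) = 5 + 4*Z
h = -37 (h = 11 - 48 = -37)
√(5*(1 - 3) + Y(G(-3, -5)))*h + 115 = √(5*(1 - 3) + (5 + 4*18))*(-37) + 115 = √(5*(-2) + (5 + 72))*(-37) + 115 = √(-10 + 77)*(-37) + 115 = √67*(-37) + 115 = -37*√67 + 115 = 115 - 37*√67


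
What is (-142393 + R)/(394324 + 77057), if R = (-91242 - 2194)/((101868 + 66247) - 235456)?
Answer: -9588793577/31743267921 ≈ -0.30207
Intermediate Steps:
R = 93436/67341 (R = -93436/(168115 - 235456) = -93436/(-67341) = -93436*(-1/67341) = 93436/67341 ≈ 1.3875)
(-142393 + R)/(394324 + 77057) = (-142393 + 93436/67341)/(394324 + 77057) = -9588793577/67341/471381 = -9588793577/67341*1/471381 = -9588793577/31743267921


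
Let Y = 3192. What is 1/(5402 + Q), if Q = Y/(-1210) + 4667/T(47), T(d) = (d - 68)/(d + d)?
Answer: -12705/196813396 ≈ -6.4554e-5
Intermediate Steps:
T(d) = (-68 + d)/(2*d) (T(d) = (-68 + d)/((2*d)) = (-68 + d)*(1/(2*d)) = (-68 + d)/(2*d))
Q = -265445806/12705 (Q = 3192/(-1210) + 4667/(((1/2)*(-68 + 47)/47)) = 3192*(-1/1210) + 4667/(((1/2)*(1/47)*(-21))) = -1596/605 + 4667/(-21/94) = -1596/605 + 4667*(-94/21) = -1596/605 - 438698/21 = -265445806/12705 ≈ -20893.)
1/(5402 + Q) = 1/(5402 - 265445806/12705) = 1/(-196813396/12705) = -12705/196813396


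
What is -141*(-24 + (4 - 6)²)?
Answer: 2820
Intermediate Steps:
-141*(-24 + (4 - 6)²) = -141*(-24 + (-2)²) = -141*(-24 + 4) = -141*(-20) = 2820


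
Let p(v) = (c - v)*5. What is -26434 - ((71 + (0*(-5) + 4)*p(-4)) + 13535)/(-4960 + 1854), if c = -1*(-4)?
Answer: -41045119/1553 ≈ -26430.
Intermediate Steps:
c = 4
p(v) = 20 - 5*v (p(v) = (4 - v)*5 = 20 - 5*v)
-26434 - ((71 + (0*(-5) + 4)*p(-4)) + 13535)/(-4960 + 1854) = -26434 - ((71 + (0*(-5) + 4)*(20 - 5*(-4))) + 13535)/(-4960 + 1854) = -26434 - ((71 + (0 + 4)*(20 + 20)) + 13535)/(-3106) = -26434 - ((71 + 4*40) + 13535)*(-1)/3106 = -26434 - ((71 + 160) + 13535)*(-1)/3106 = -26434 - (231 + 13535)*(-1)/3106 = -26434 - 13766*(-1)/3106 = -26434 - 1*(-6883/1553) = -26434 + 6883/1553 = -41045119/1553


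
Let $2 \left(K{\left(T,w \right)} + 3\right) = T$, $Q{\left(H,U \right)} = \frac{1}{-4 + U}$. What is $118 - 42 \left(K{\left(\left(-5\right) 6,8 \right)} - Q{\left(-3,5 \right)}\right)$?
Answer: $916$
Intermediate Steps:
$K{\left(T,w \right)} = -3 + \frac{T}{2}$
$118 - 42 \left(K{\left(\left(-5\right) 6,8 \right)} - Q{\left(-3,5 \right)}\right) = 118 - 42 \left(\left(-3 + \frac{\left(-5\right) 6}{2}\right) - \frac{1}{-4 + 5}\right) = 118 - 42 \left(\left(-3 + \frac{1}{2} \left(-30\right)\right) - 1^{-1}\right) = 118 - 42 \left(\left(-3 - 15\right) - 1\right) = 118 - 42 \left(-18 - 1\right) = 118 - -798 = 118 + 798 = 916$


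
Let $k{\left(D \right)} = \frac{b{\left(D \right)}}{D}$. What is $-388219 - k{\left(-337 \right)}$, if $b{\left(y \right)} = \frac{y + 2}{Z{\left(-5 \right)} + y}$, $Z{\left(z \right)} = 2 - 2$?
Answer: $- \frac{44089643276}{113569} \approx -3.8822 \cdot 10^{5}$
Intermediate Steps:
$Z{\left(z \right)} = 0$
$b{\left(y \right)} = \frac{2 + y}{y}$ ($b{\left(y \right)} = \frac{y + 2}{0 + y} = \frac{2 + y}{y}$)
$k{\left(D \right)} = \frac{2 + D}{D^{2}}$ ($k{\left(D \right)} = \frac{\frac{1}{D} \left(2 + D\right)}{D} = \frac{2 + D}{D^{2}}$)
$-388219 - k{\left(-337 \right)} = -388219 - \frac{2 - 337}{113569} = -388219 - \frac{1}{113569} \left(-335\right) = -388219 - - \frac{335}{113569} = -388219 + \frac{335}{113569} = - \frac{44089643276}{113569}$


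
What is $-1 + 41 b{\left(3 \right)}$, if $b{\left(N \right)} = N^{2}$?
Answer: $368$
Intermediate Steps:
$-1 + 41 b{\left(3 \right)} = -1 + 41 \cdot 3^{2} = -1 + 41 \cdot 9 = -1 + 369 = 368$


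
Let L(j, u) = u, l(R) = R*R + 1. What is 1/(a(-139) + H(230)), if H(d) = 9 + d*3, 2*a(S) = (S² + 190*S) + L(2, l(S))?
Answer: 2/13631 ≈ 0.00014672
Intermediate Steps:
l(R) = 1 + R² (l(R) = R² + 1 = 1 + R²)
a(S) = ½ + S² + 95*S (a(S) = ((S² + 190*S) + (1 + S²))/2 = (1 + 2*S² + 190*S)/2 = ½ + S² + 95*S)
H(d) = 9 + 3*d
1/(a(-139) + H(230)) = 1/((½ + (-139)² + 95*(-139)) + (9 + 3*230)) = 1/((½ + 19321 - 13205) + (9 + 690)) = 1/(12233/2 + 699) = 1/(13631/2) = 2/13631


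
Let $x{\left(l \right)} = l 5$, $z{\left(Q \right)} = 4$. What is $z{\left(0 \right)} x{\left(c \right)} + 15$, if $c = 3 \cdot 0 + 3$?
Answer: $75$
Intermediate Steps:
$c = 3$ ($c = 0 + 3 = 3$)
$x{\left(l \right)} = 5 l$
$z{\left(0 \right)} x{\left(c \right)} + 15 = 4 \cdot 5 \cdot 3 + 15 = 4 \cdot 15 + 15 = 60 + 15 = 75$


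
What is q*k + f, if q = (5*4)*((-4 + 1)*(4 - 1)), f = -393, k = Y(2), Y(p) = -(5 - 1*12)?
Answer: -1653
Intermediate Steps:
Y(p) = 7 (Y(p) = -(5 - 12) = -1*(-7) = 7)
k = 7
q = -180 (q = 20*(-3*3) = 20*(-9) = -180)
q*k + f = -180*7 - 393 = -1260 - 393 = -1653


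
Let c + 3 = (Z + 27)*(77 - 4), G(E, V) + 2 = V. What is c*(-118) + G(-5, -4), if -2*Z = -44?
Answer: -421738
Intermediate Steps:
Z = 22 (Z = -1/2*(-44) = 22)
G(E, V) = -2 + V
c = 3574 (c = -3 + (22 + 27)*(77 - 4) = -3 + 49*73 = -3 + 3577 = 3574)
c*(-118) + G(-5, -4) = 3574*(-118) + (-2 - 4) = -421732 - 6 = -421738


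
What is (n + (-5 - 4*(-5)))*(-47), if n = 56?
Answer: -3337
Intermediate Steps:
(n + (-5 - 4*(-5)))*(-47) = (56 + (-5 - 4*(-5)))*(-47) = (56 + (-5 + 20))*(-47) = (56 + 15)*(-47) = 71*(-47) = -3337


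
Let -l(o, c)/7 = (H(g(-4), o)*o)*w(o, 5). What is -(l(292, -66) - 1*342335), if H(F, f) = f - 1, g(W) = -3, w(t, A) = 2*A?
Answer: 6290375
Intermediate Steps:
H(F, f) = -1 + f
l(o, c) = -70*o*(-1 + o) (l(o, c) = -7*(-1 + o)*o*2*5 = -7*o*(-1 + o)*10 = -70*o*(-1 + o))
-(l(292, -66) - 1*342335) = -(70*292*(1 - 1*292) - 1*342335) = -(70*292*(1 - 292) - 342335) = -(70*292*(-291) - 342335) = -(-5948040 - 342335) = -1*(-6290375) = 6290375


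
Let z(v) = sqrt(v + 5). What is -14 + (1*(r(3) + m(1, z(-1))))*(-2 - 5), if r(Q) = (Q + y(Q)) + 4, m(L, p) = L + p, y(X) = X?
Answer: -105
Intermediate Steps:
z(v) = sqrt(5 + v)
r(Q) = 4 + 2*Q (r(Q) = (Q + Q) + 4 = 2*Q + 4 = 4 + 2*Q)
-14 + (1*(r(3) + m(1, z(-1))))*(-2 - 5) = -14 + (1*((4 + 2*3) + (1 + sqrt(5 - 1))))*(-2 - 5) = -14 + (1*((4 + 6) + (1 + sqrt(4))))*(-7) = -14 + (1*(10 + (1 + 2)))*(-7) = -14 + (1*(10 + 3))*(-7) = -14 + (1*13)*(-7) = -14 + 13*(-7) = -14 - 91 = -105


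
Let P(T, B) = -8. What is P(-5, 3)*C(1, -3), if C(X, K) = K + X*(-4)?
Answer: 56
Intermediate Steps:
C(X, K) = K - 4*X
P(-5, 3)*C(1, -3) = -8*(-3 - 4*1) = -8*(-3 - 4) = -8*(-7) = 56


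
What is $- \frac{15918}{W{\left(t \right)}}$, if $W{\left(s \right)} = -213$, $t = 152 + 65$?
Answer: $\frac{5306}{71} \approx 74.732$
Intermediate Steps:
$t = 217$
$- \frac{15918}{W{\left(t \right)}} = - \frac{15918}{-213} = \left(-15918\right) \left(- \frac{1}{213}\right) = \frac{5306}{71}$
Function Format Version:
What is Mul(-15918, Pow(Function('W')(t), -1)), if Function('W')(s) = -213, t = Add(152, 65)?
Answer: Rational(5306, 71) ≈ 74.732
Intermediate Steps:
t = 217
Mul(-15918, Pow(Function('W')(t), -1)) = Mul(-15918, Pow(-213, -1)) = Mul(-15918, Rational(-1, 213)) = Rational(5306, 71)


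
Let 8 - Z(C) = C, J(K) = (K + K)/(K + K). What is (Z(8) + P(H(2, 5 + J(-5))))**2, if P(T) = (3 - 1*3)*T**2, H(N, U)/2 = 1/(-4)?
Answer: 0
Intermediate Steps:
J(K) = 1 (J(K) = (2*K)/((2*K)) = (2*K)*(1/(2*K)) = 1)
Z(C) = 8 - C
H(N, U) = -1/2 (H(N, U) = 2/(-4) = 2*(-1/4) = -1/2)
P(T) = 0 (P(T) = (3 - 3)*T**2 = 0*T**2 = 0)
(Z(8) + P(H(2, 5 + J(-5))))**2 = ((8 - 1*8) + 0)**2 = ((8 - 8) + 0)**2 = (0 + 0)**2 = 0**2 = 0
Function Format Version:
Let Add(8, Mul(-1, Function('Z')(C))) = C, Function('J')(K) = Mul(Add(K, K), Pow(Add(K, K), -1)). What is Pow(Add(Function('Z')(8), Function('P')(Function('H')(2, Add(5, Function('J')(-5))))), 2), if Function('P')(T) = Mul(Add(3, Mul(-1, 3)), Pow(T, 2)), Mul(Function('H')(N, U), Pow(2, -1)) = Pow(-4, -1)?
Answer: 0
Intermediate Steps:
Function('J')(K) = 1 (Function('J')(K) = Mul(Mul(2, K), Pow(Mul(2, K), -1)) = Mul(Mul(2, K), Mul(Rational(1, 2), Pow(K, -1))) = 1)
Function('Z')(C) = Add(8, Mul(-1, C))
Function('H')(N, U) = Rational(-1, 2) (Function('H')(N, U) = Mul(2, Pow(-4, -1)) = Mul(2, Rational(-1, 4)) = Rational(-1, 2))
Function('P')(T) = 0 (Function('P')(T) = Mul(Add(3, -3), Pow(T, 2)) = Mul(0, Pow(T, 2)) = 0)
Pow(Add(Function('Z')(8), Function('P')(Function('H')(2, Add(5, Function('J')(-5))))), 2) = Pow(Add(Add(8, Mul(-1, 8)), 0), 2) = Pow(Add(Add(8, -8), 0), 2) = Pow(Add(0, 0), 2) = Pow(0, 2) = 0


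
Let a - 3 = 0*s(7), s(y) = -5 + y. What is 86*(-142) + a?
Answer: -12209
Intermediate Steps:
a = 3 (a = 3 + 0*(-5 + 7) = 3 + 0*2 = 3 + 0 = 3)
86*(-142) + a = 86*(-142) + 3 = -12212 + 3 = -12209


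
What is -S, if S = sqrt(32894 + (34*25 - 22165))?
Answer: -sqrt(11579) ≈ -107.61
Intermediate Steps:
S = sqrt(11579) (S = sqrt(32894 + (850 - 22165)) = sqrt(32894 - 21315) = sqrt(11579) ≈ 107.61)
-S = -sqrt(11579)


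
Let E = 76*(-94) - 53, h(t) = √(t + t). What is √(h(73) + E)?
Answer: √(-7197 + √146) ≈ 84.764*I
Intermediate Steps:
h(t) = √2*√t (h(t) = √(2*t) = √2*√t)
E = -7197 (E = -7144 - 53 = -7197)
√(h(73) + E) = √(√2*√73 - 7197) = √(√146 - 7197) = √(-7197 + √146)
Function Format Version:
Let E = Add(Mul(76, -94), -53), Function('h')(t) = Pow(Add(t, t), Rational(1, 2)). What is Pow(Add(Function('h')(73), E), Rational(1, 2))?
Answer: Pow(Add(-7197, Pow(146, Rational(1, 2))), Rational(1, 2)) ≈ Mul(84.764, I)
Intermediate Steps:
Function('h')(t) = Mul(Pow(2, Rational(1, 2)), Pow(t, Rational(1, 2))) (Function('h')(t) = Pow(Mul(2, t), Rational(1, 2)) = Mul(Pow(2, Rational(1, 2)), Pow(t, Rational(1, 2))))
E = -7197 (E = Add(-7144, -53) = -7197)
Pow(Add(Function('h')(73), E), Rational(1, 2)) = Pow(Add(Mul(Pow(2, Rational(1, 2)), Pow(73, Rational(1, 2))), -7197), Rational(1, 2)) = Pow(Add(Pow(146, Rational(1, 2)), -7197), Rational(1, 2)) = Pow(Add(-7197, Pow(146, Rational(1, 2))), Rational(1, 2))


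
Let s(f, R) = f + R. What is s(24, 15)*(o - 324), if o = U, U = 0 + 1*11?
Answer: -12207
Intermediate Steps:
s(f, R) = R + f
U = 11 (U = 0 + 11 = 11)
o = 11
s(24, 15)*(o - 324) = (15 + 24)*(11 - 324) = 39*(-313) = -12207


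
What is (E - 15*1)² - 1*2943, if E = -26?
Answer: -1262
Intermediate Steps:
(E - 15*1)² - 1*2943 = (-26 - 15*1)² - 1*2943 = (-26 - 15)² - 2943 = (-41)² - 2943 = 1681 - 2943 = -1262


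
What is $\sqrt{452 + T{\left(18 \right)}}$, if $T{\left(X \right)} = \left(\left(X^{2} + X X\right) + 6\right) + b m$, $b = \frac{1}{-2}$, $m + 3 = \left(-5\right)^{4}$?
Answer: $\sqrt{795} \approx 28.196$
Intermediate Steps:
$m = 622$ ($m = -3 + \left(-5\right)^{4} = -3 + 625 = 622$)
$b = - \frac{1}{2} \approx -0.5$
$T{\left(X \right)} = -305 + 2 X^{2}$ ($T{\left(X \right)} = \left(\left(X^{2} + X X\right) + 6\right) - 311 = \left(\left(X^{2} + X^{2}\right) + 6\right) - 311 = \left(2 X^{2} + 6\right) - 311 = \left(6 + 2 X^{2}\right) - 311 = -305 + 2 X^{2}$)
$\sqrt{452 + T{\left(18 \right)}} = \sqrt{452 - \left(305 - 2 \cdot 18^{2}\right)} = \sqrt{452 + \left(-305 + 2 \cdot 324\right)} = \sqrt{452 + \left(-305 + 648\right)} = \sqrt{452 + 343} = \sqrt{795}$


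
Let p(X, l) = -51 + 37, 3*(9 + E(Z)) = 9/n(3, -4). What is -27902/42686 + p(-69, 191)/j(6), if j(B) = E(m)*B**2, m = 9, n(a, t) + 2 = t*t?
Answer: -2056850/3375243 ≈ -0.60939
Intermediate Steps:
n(a, t) = -2 + t**2 (n(a, t) = -2 + t*t = -2 + t**2)
E(Z) = -123/14 (E(Z) = -9 + (9/(-2 + (-4)**2))/3 = -9 + (9/(-2 + 16))/3 = -9 + (9/14)/3 = -9 + (9*(1/14))/3 = -9 + (1/3)*(9/14) = -9 + 3/14 = -123/14)
j(B) = -123*B**2/14
p(X, l) = -14
-27902/42686 + p(-69, 191)/j(6) = -27902/42686 - 14/((-123/14*6**2)) = -27902*1/42686 - 14/((-123/14*36)) = -1993/3049 - 14/(-2214/7) = -1993/3049 - 14*(-7/2214) = -1993/3049 + 49/1107 = -2056850/3375243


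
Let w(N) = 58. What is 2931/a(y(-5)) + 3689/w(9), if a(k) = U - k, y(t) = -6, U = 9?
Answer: 75111/290 ≈ 259.00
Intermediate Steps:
a(k) = 9 - k
2931/a(y(-5)) + 3689/w(9) = 2931/(9 - 1*(-6)) + 3689/58 = 2931/(9 + 6) + 3689*(1/58) = 2931/15 + 3689/58 = 2931*(1/15) + 3689/58 = 977/5 + 3689/58 = 75111/290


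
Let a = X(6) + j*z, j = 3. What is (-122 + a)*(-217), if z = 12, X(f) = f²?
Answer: 10850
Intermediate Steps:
a = 72 (a = 6² + 3*12 = 36 + 36 = 72)
(-122 + a)*(-217) = (-122 + 72)*(-217) = -50*(-217) = 10850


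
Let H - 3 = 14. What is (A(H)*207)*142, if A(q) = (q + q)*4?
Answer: 3997584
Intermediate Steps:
H = 17 (H = 3 + 14 = 17)
A(q) = 8*q (A(q) = (2*q)*4 = 8*q)
(A(H)*207)*142 = ((8*17)*207)*142 = (136*207)*142 = 28152*142 = 3997584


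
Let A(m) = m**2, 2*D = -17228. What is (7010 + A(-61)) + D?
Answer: 2117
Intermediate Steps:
D = -8614 (D = (1/2)*(-17228) = -8614)
(7010 + A(-61)) + D = (7010 + (-61)**2) - 8614 = (7010 + 3721) - 8614 = 10731 - 8614 = 2117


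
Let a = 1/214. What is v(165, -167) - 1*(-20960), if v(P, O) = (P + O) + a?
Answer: 4485013/214 ≈ 20958.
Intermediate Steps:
a = 1/214 ≈ 0.0046729
v(P, O) = 1/214 + O + P (v(P, O) = (P + O) + 1/214 = (O + P) + 1/214 = 1/214 + O + P)
v(165, -167) - 1*(-20960) = (1/214 - 167 + 165) - 1*(-20960) = -427/214 + 20960 = 4485013/214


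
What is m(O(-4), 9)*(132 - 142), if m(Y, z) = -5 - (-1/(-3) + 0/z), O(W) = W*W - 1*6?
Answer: 160/3 ≈ 53.333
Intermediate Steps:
O(W) = -6 + W² (O(W) = W² - 6 = -6 + W²)
m(Y, z) = -16/3 (m(Y, z) = -5 - (-1*(-⅓) + 0) = -5 - (⅓ + 0) = -5 - 1*⅓ = -5 - ⅓ = -16/3)
m(O(-4), 9)*(132 - 142) = -16*(132 - 142)/3 = -16/3*(-10) = 160/3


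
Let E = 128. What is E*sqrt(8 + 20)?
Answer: 256*sqrt(7) ≈ 677.31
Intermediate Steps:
E*sqrt(8 + 20) = 128*sqrt(8 + 20) = 128*sqrt(28) = 128*(2*sqrt(7)) = 256*sqrt(7)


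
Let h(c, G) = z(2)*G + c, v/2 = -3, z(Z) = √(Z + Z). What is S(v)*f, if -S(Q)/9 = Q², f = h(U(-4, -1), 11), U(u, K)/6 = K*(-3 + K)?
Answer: -14904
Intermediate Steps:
U(u, K) = 6*K*(-3 + K) (U(u, K) = 6*(K*(-3 + K)) = 6*K*(-3 + K))
z(Z) = √2*√Z (z(Z) = √(2*Z) = √2*√Z)
v = -6 (v = 2*(-3) = -6)
h(c, G) = c + 2*G (h(c, G) = (√2*√2)*G + c = 2*G + c = c + 2*G)
f = 46 (f = 6*(-1)*(-3 - 1) + 2*11 = 6*(-1)*(-4) + 22 = 24 + 22 = 46)
S(Q) = -9*Q²
S(v)*f = -9*(-6)²*46 = -9*36*46 = -324*46 = -14904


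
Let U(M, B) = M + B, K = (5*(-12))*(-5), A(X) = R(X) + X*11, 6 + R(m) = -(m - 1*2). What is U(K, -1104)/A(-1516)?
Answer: 201/3791 ≈ 0.053020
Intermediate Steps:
R(m) = -4 - m (R(m) = -6 - (m - 1*2) = -6 - (m - 2) = -6 - (-2 + m) = -6 + (2 - m) = -4 - m)
A(X) = -4 + 10*X (A(X) = (-4 - X) + X*11 = (-4 - X) + 11*X = -4 + 10*X)
K = 300 (K = -60*(-5) = 300)
U(M, B) = B + M
U(K, -1104)/A(-1516) = (-1104 + 300)/(-4 + 10*(-1516)) = -804/(-4 - 15160) = -804/(-15164) = -804*(-1/15164) = 201/3791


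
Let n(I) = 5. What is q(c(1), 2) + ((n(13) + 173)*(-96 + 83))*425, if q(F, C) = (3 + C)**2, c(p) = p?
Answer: -983425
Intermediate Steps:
q(c(1), 2) + ((n(13) + 173)*(-96 + 83))*425 = (3 + 2)**2 + ((5 + 173)*(-96 + 83))*425 = 5**2 + (178*(-13))*425 = 25 - 2314*425 = 25 - 983450 = -983425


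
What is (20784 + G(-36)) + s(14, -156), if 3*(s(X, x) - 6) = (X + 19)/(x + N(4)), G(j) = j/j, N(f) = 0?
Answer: 3243385/156 ≈ 20791.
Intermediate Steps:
G(j) = 1
s(X, x) = 6 + (19 + X)/(3*x) (s(X, x) = 6 + ((X + 19)/(x + 0))/3 = 6 + ((19 + X)/x)/3 = 6 + (19 + X)/(3*x))
(20784 + G(-36)) + s(14, -156) = (20784 + 1) + (⅓)*(19 + 14 + 18*(-156))/(-156) = 20785 + (⅓)*(-1/156)*(19 + 14 - 2808) = 20785 + (⅓)*(-1/156)*(-2775) = 20785 + 925/156 = 3243385/156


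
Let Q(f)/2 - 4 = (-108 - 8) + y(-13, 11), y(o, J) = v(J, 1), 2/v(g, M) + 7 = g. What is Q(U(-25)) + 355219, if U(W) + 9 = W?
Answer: 354996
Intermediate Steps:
v(g, M) = 2/(-7 + g)
U(W) = -9 + W
y(o, J) = 2/(-7 + J)
Q(f) = -223 (Q(f) = 8 + 2*((-108 - 8) + 2/(-7 + 11)) = 8 + 2*(-116 + 2/4) = 8 + 2*(-116 + 2*(¼)) = 8 + 2*(-116 + ½) = 8 + 2*(-231/2) = 8 - 231 = -223)
Q(U(-25)) + 355219 = -223 + 355219 = 354996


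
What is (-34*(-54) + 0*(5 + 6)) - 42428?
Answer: -40592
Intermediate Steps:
(-34*(-54) + 0*(5 + 6)) - 42428 = (1836 + 0*11) - 42428 = (1836 + 0) - 42428 = 1836 - 42428 = -40592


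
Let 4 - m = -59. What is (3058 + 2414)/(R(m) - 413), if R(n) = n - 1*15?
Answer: -5472/365 ≈ -14.992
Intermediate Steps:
m = 63 (m = 4 - 1*(-59) = 4 + 59 = 63)
R(n) = -15 + n (R(n) = n - 15 = -15 + n)
(3058 + 2414)/(R(m) - 413) = (3058 + 2414)/((-15 + 63) - 413) = 5472/(48 - 413) = 5472/(-365) = 5472*(-1/365) = -5472/365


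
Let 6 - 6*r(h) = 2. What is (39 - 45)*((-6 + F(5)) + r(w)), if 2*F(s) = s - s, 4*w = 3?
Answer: 32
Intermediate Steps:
w = ¾ (w = (¼)*3 = ¾ ≈ 0.75000)
r(h) = ⅔ (r(h) = 1 - ⅙*2 = 1 - ⅓ = ⅔)
F(s) = 0 (F(s) = (s - s)/2 = (½)*0 = 0)
(39 - 45)*((-6 + F(5)) + r(w)) = (39 - 45)*((-6 + 0) + ⅔) = -6*(-6 + ⅔) = -6*(-16/3) = 32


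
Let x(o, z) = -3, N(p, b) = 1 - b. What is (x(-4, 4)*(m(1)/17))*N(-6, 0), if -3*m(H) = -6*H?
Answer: -6/17 ≈ -0.35294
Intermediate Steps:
m(H) = 2*H (m(H) = -(-2)*H = 2*H)
(x(-4, 4)*(m(1)/17))*N(-6, 0) = (-3*2*1/17)*(1 - 1*0) = (-6/17)*(1 + 0) = -3*2/17*1 = -6/17*1 = -6/17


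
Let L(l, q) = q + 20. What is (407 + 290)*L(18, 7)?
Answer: 18819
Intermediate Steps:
L(l, q) = 20 + q
(407 + 290)*L(18, 7) = (407 + 290)*(20 + 7) = 697*27 = 18819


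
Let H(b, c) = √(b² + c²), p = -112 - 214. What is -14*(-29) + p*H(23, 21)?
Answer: 406 - 326*√970 ≈ -9747.2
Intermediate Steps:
p = -326
-14*(-29) + p*H(23, 21) = -14*(-29) - 326*√(23² + 21²) = 406 - 326*√(529 + 441) = 406 - 326*√970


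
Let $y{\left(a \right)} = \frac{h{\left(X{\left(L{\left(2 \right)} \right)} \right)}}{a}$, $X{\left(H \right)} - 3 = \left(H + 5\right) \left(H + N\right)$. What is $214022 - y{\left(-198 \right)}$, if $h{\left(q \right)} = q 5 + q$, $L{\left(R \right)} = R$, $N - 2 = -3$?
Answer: $\frac{7062736}{33} \approx 2.1402 \cdot 10^{5}$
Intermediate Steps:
$N = -1$ ($N = 2 - 3 = -1$)
$X{\left(H \right)} = 3 + \left(-1 + H\right) \left(5 + H\right)$ ($X{\left(H \right)} = 3 + \left(H + 5\right) \left(H - 1\right) = 3 + \left(5 + H\right) \left(-1 + H\right) = 3 + \left(-1 + H\right) \left(5 + H\right)$)
$h{\left(q \right)} = 6 q$ ($h{\left(q \right)} = 5 q + q = 6 q$)
$y{\left(a \right)} = \frac{60}{a}$ ($y{\left(a \right)} = \frac{6 \left(-2 + 2^{2} + 4 \cdot 2\right)}{a} = \frac{6 \left(-2 + 4 + 8\right)}{a} = \frac{6 \cdot 10}{a} = \frac{60}{a}$)
$214022 - y{\left(-198 \right)} = 214022 - \frac{60}{-198} = 214022 - 60 \left(- \frac{1}{198}\right) = 214022 - - \frac{10}{33} = 214022 + \frac{10}{33} = \frac{7062736}{33}$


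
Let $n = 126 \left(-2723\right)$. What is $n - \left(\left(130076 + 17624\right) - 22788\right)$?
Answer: $-468010$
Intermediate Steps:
$n = -343098$
$n - \left(\left(130076 + 17624\right) - 22788\right) = -343098 - \left(\left(130076 + 17624\right) - 22788\right) = -343098 - \left(147700 - 22788\right) = -343098 - 124912 = -468010$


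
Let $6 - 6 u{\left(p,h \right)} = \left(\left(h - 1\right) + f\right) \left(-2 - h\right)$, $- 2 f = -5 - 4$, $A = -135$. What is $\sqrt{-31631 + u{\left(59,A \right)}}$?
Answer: $\frac{i \sqrt{1033743}}{6} \approx 169.46 i$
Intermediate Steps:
$f = \frac{9}{2}$ ($f = - \frac{-5 - 4}{2} = \left(- \frac{1}{2}\right) \left(-9\right) = \frac{9}{2} \approx 4.5$)
$u{\left(p,h \right)} = 1 - \frac{\left(-2 - h\right) \left(\frac{7}{2} + h\right)}{6}$ ($u{\left(p,h \right)} = 1 - \frac{\left(\left(h - 1\right) + \frac{9}{2}\right) \left(-2 - h\right)}{6} = 1 - \frac{\left(\left(-1 + h\right) + \frac{9}{2}\right) \left(-2 - h\right)}{6} = 1 - \frac{\left(\frac{7}{2} + h\right) \left(-2 - h\right)}{6} = 1 - \frac{\left(-2 - h\right) \left(\frac{7}{2} + h\right)}{6}$)
$\sqrt{-31631 + u{\left(59,A \right)}} = \sqrt{-31631 + \left(\frac{13}{6} + \frac{\left(-135\right)^{2}}{6} + \frac{11}{12} \left(-135\right)\right)} = \sqrt{-31631 + \left(\frac{13}{6} + \frac{1}{6} \cdot 18225 - \frac{495}{4}\right)} = \sqrt{-31631 + \left(\frac{13}{6} + \frac{6075}{2} - \frac{495}{4}\right)} = \sqrt{-31631 + \frac{34991}{12}} = \sqrt{- \frac{344581}{12}} = \frac{i \sqrt{1033743}}{6}$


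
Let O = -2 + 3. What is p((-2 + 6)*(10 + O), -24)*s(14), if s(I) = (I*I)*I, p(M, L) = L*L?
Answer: 1580544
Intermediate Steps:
O = 1
p(M, L) = L²
s(I) = I³ (s(I) = I²*I = I³)
p((-2 + 6)*(10 + O), -24)*s(14) = (-24)²*14³ = 576*2744 = 1580544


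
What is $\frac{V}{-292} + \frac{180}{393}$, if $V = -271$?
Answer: $\frac{53021}{38252} \approx 1.3861$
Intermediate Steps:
$\frac{V}{-292} + \frac{180}{393} = - \frac{271}{-292} + \frac{180}{393} = \left(-271\right) \left(- \frac{1}{292}\right) + 180 \cdot \frac{1}{393} = \frac{271}{292} + \frac{60}{131} = \frac{53021}{38252}$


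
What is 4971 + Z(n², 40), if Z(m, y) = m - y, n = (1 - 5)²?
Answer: 5187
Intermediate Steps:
n = 16 (n = (-4)² = 16)
4971 + Z(n², 40) = 4971 + (16² - 1*40) = 4971 + (256 - 40) = 4971 + 216 = 5187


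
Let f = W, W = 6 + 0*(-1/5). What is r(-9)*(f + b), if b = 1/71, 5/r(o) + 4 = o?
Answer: -2135/923 ≈ -2.3131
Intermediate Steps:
r(o) = 5/(-4 + o)
b = 1/71 ≈ 0.014085
W = 6 (W = 6 + 0*(-1*1/5) = 6 + 0*(-1/5) = 6 + 0 = 6)
f = 6
r(-9)*(f + b) = (5/(-4 - 9))*(6 + 1/71) = (5/(-13))*(427/71) = (5*(-1/13))*(427/71) = -5/13*427/71 = -2135/923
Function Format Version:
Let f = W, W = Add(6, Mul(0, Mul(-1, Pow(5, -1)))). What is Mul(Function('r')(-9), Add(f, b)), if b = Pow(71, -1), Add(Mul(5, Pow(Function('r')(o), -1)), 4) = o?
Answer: Rational(-2135, 923) ≈ -2.3131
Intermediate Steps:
Function('r')(o) = Mul(5, Pow(Add(-4, o), -1))
b = Rational(1, 71) ≈ 0.014085
W = 6 (W = Add(6, Mul(0, Mul(-1, Rational(1, 5)))) = Add(6, Mul(0, Rational(-1, 5))) = Add(6, 0) = 6)
f = 6
Mul(Function('r')(-9), Add(f, b)) = Mul(Mul(5, Pow(Add(-4, -9), -1)), Add(6, Rational(1, 71))) = Mul(Mul(5, Pow(-13, -1)), Rational(427, 71)) = Mul(Mul(5, Rational(-1, 13)), Rational(427, 71)) = Mul(Rational(-5, 13), Rational(427, 71)) = Rational(-2135, 923)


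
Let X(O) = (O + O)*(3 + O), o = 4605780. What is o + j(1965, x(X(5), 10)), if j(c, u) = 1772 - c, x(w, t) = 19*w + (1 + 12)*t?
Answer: 4605587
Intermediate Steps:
X(O) = 2*O*(3 + O) (X(O) = (2*O)*(3 + O) = 2*O*(3 + O))
x(w, t) = 13*t + 19*w (x(w, t) = 19*w + 13*t = 13*t + 19*w)
o + j(1965, x(X(5), 10)) = 4605780 + (1772 - 1*1965) = 4605780 + (1772 - 1965) = 4605780 - 193 = 4605587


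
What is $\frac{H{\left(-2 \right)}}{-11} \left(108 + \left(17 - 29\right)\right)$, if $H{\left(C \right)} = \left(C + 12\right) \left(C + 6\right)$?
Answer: $- \frac{3840}{11} \approx -349.09$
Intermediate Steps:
$H{\left(C \right)} = \left(6 + C\right) \left(12 + C\right)$ ($H{\left(C \right)} = \left(12 + C\right) \left(6 + C\right) = \left(6 + C\right) \left(12 + C\right)$)
$\frac{H{\left(-2 \right)}}{-11} \left(108 + \left(17 - 29\right)\right) = \frac{72 + \left(-2\right)^{2} + 18 \left(-2\right)}{-11} \left(108 + \left(17 - 29\right)\right) = \left(72 + 4 - 36\right) \left(- \frac{1}{11}\right) \left(108 - 12\right) = 40 \left(- \frac{1}{11}\right) 96 = \left(- \frac{40}{11}\right) 96 = - \frac{3840}{11}$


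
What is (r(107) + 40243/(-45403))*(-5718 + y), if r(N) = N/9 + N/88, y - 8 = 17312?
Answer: 2548757995081/17979588 ≈ 1.4176e+5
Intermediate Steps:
y = 17320 (y = 8 + 17312 = 17320)
r(N) = 97*N/792 (r(N) = N*(⅑) + N*(1/88) = N/9 + N/88 = 97*N/792)
(r(107) + 40243/(-45403))*(-5718 + y) = ((97/792)*107 + 40243/(-45403))*(-5718 + 17320) = (10379/792 + 40243*(-1/45403))*11602 = (10379/792 - 40243/45403)*11602 = (439365281/35959176)*11602 = 2548757995081/17979588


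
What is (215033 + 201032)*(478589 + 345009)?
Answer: 342670301870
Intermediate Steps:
(215033 + 201032)*(478589 + 345009) = 416065*823598 = 342670301870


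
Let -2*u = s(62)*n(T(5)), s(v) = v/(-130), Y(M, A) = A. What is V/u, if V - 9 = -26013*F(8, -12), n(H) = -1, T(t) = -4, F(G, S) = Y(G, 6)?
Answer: 20288970/31 ≈ 6.5448e+5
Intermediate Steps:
F(G, S) = 6
s(v) = -v/130 (s(v) = v*(-1/130) = -v/130)
V = -156069 (V = 9 - 26013*6 = 9 - 156078 = -156069)
u = -31/130 (u = -(-1/130*62)*(-1)/2 = -(-31)*(-1)/130 = -1/2*31/65 = -31/130 ≈ -0.23846)
V/u = -156069/(-31/130) = -156069*(-130/31) = 20288970/31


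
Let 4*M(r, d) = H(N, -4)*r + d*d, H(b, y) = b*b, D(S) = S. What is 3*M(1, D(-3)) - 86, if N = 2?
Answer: -305/4 ≈ -76.250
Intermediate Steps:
H(b, y) = b²
M(r, d) = r + d²/4 (M(r, d) = (2²*r + d*d)/4 = (4*r + d²)/4 = (d² + 4*r)/4 = r + d²/4)
3*M(1, D(-3)) - 86 = 3*(1 + (¼)*(-3)²) - 86 = 3*(1 + (¼)*9) - 86 = 3*(1 + 9/4) - 86 = 3*(13/4) - 86 = 39/4 - 86 = -305/4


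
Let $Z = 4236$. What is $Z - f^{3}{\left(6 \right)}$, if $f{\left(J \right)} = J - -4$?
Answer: $3236$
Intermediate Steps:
$f{\left(J \right)} = 4 + J$ ($f{\left(J \right)} = J + 4 = 4 + J$)
$Z - f^{3}{\left(6 \right)} = 4236 - \left(4 + 6\right)^{3} = 4236 - 10^{3} = 4236 - 1000 = 3236$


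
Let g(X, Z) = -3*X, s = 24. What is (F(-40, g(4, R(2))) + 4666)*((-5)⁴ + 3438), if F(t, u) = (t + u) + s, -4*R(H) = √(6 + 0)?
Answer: 18844194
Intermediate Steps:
R(H) = -√6/4 (R(H) = -√(6 + 0)/4 = -√6/4)
F(t, u) = 24 + t + u (F(t, u) = (t + u) + 24 = 24 + t + u)
(F(-40, g(4, R(2))) + 4666)*((-5)⁴ + 3438) = ((24 - 40 - 3*4) + 4666)*((-5)⁴ + 3438) = ((24 - 40 - 12) + 4666)*(625 + 3438) = (-28 + 4666)*4063 = 4638*4063 = 18844194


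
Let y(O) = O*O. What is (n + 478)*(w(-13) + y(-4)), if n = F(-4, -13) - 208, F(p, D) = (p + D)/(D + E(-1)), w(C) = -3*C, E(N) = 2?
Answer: 14935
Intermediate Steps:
y(O) = O²
F(p, D) = (D + p)/(2 + D) (F(p, D) = (p + D)/(D + 2) = (D + p)/(2 + D))
n = -2271/11 (n = (-13 - 4)/(2 - 13) - 208 = -17/(-11) - 208 = -1/11*(-17) - 208 = 17/11 - 208 = -2271/11 ≈ -206.45)
(n + 478)*(w(-13) + y(-4)) = (-2271/11 + 478)*(-3*(-13) + (-4)²) = 2987*(39 + 16)/11 = (2987/11)*55 = 14935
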